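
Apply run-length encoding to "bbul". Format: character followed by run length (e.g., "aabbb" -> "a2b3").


Input: 'bbul'
Operation: identify consecutive runs
Runs: 'bb' -> b2, 'u' -> u1, 'l' -> l1
Encoded: b2u1l1


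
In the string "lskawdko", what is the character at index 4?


Input string: 'lskawdko'
Operation: get character at index 4
Index mapping: s[0]='l', s[1]='s', s[2]='k', s[3]='a', s[4]='w'
Result: 'w'


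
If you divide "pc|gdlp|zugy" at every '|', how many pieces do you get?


Input string: 'pc|gdlp|zugy'
Delimiter: '|'
Split result: 'pc', 'gdlp', 'zugy'
Number of parts: 3


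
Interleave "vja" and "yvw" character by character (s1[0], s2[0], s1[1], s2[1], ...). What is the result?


String 1: 'vja'
String 2: 'yvw'
Operation: alternate characters
Pairs: 'v'+'y', 'j'+'v', 'a'+'w'
Result: vyjvaw


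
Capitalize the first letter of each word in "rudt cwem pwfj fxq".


Input string: 'rudt cwem pwfj fxq'
Operation: capitalize first letter of each word
Word transformations: 'rudt'->'Rudt', 'cwem'->'Cwem', 'pwfj'->'Pwfj', 'fxq'->'Fxq'
Result: Rudt Cwem Pwfj Fxq


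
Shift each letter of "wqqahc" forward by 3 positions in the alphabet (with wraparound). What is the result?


Input: 'wqqahc', shift = 3
Operation: for each letter, (position + 3) mod 26
Mapping: 'w'(22+3=25)->'z', 'q'(16+3=19)->'t', 'q'(16+3=19)->'t', 'a'(0+3=3)->'d', 'h'(7+3=10)->'k', 'c'(2+3=5)->'f'
Result: zttdkf


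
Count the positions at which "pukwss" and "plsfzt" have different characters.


String 1: 'pukwss'
String 2: 'plsfzt'
Compare each position: pos 0: 'p'=='p', pos 1: 'u'!='l', pos 2: 'k'!='s', pos 3: 'w'!='f', pos 4: 's'!='z', pos 5: 's'!='t'
Differing positions: 5
Hamming distance: 5


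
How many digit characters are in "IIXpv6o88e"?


Input string: 'IIXpv6o88e'
Operation: count digit characters (0-9)
Scan: 'I', 'I', 'X', 'p', 'v', '6'(digit), 'o', '8'(digit), '8'(digit), 'e'
Digits found: 3
Result: 3


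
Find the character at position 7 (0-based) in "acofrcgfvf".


Input string: 'acofrcgfvf'
Operation: get character at index 7
Index mapping: s[0]='a', s[1]='c', s[2]='o', s[3]='f', s[4]='r', s[5]='c', s[6]='g', s[7]='f'
Result: 'f'


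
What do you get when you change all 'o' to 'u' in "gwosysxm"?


Input string: 'gwosysxm'
Operation: replace 'o' with 'u'
Positions of 'o': 2
After replacement: gwusysxm


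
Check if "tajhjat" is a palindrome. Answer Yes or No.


Input string: 'tajhjat'
Reversed: 'tajhjat'
Compare pairs: s[0]='t' vs s[6]='t' (match), s[1]='a' vs s[5]='a' (match), s[2]='j' vs s[4]='j' (match)
Palindrome: Yes


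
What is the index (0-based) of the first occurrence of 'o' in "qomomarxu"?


Input string: 'qomomarxu'
Target: 'o'
Scanning left to right: s[0]='q', s[1]='o'
First match at index: 1


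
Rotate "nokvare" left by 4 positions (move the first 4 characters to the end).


Input: 'nokvare', shift = 4
Operation: split at index 4 and swap parts
Front part s[0:4] = 'nokv'
Back part s[4:] = 'are'
Rotated = back + front = 'are' + 'nokv'
Result: arenokv


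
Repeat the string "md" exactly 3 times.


Input string: 'md'
Operation: repeat 3 times
Concatenation: 'md' + 'md' + 'md'
Result: mdmdmd


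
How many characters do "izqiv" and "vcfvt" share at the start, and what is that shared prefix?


String 1: 'izqiv'
String 2: 'vcfvt'
Compare position by position:
pos 0: 'i' vs 'v' differ -> stop
Longest common prefix: "" (length 0)


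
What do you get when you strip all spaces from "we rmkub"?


Input string: 'we rmkub'
Operation: remove all spaces
Words: 'we', 'rmkub'
Join without spaces: wermkub


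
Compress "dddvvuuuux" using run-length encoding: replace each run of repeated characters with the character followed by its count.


Input: 'dddvvuuuux'
Operation: identify consecutive runs
Runs: 'ddd' -> d3, 'vv' -> v2, 'uuuu' -> u4, 'x' -> x1
Encoded: d3v2u4x1


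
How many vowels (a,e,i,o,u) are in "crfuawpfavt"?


Input string: 'crfuawpfavt'
Operation: count vowels (a, e, i, o, u)
Scan: s[0]='c', s[1]='r', s[2]='f', s[3]='u' (vowel), s[4]='a' (vowel), s[5]='w', s[6]='p', s[7]='f', s[8]='a' (vowel), s[9]='v', s[10]='t'
Vowels found: 3
Result: 3


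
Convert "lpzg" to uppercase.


Input string: 'lpzg'
Operation: convert each letter to uppercase
Mapping: 'l'->'L', 'p'->'P', 'z'->'Z', 'g'->'G'
Result: LPZG


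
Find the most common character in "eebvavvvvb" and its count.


Input: 'eebvavvvvb'
Operation: tally each character
Counts: 'a':1, 'b':2, 'e':2, 'v':5
Maximum: 'v' appears 5 times


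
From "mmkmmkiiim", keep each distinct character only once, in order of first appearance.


Input: 'mmkmmkiiim'
Operation: keep first occurrence of each character
Scan: s[0]='m' new -> keep; s[1]='m' seen -> skip; s[2]='k' new -> keep; s[3]='m' seen -> skip; s[4]='m' seen -> skip; s[5]='k' seen -> skip; s[6]='i' new -> keep; s[7]='i' seen -> skip; s[8]='i' seen -> skip; s[9]='m' seen -> skip
Result: mki


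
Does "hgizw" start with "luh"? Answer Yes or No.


Input string: 'hgizw'
Prefix to check: 'luh'
First 3 characters of input: 'hgi'
Match: False
Result: No


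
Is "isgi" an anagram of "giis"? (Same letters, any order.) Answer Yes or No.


String 1: 'giis' -> sorted: 'giis'
String 2: 'isgi' -> sorted: 'giis'
Compare sorted forms: 'giis' == 'giis'
Anagram: Yes


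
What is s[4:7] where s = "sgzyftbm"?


Input string: 'sgzyftbm'
Operation: slice [4:7]
Extract characters: s[4]='f', s[5]='t', s[6]='b'
Result: ftb


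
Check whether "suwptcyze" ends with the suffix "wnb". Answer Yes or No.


Input string: 'suwptcyze'
Suffix to check: 'wnb'
Last 3 characters of input: 'yze'
Match: False
Result: No


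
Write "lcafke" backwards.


Input string: 'lcafke'
Operation: reverse character order
Original order: 'l' -> 'c' -> 'a' -> 'f' -> 'k' -> 'e'
Reversed order: 'e' -> 'k' -> 'f' -> 'a' -> 'c' -> 'l'
Result: ekfacl


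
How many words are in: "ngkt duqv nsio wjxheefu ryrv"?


Input string: 'ngkt duqv nsio wjxheefu ryrv'
Operation: split by spaces
Words found: 'ngkt', 'duqv', 'nsio', 'wjxheefu', 'ryrv'
Word count: 5


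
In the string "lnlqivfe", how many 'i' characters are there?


Input string: 'lnlqivfe'
Target character: 'i'
Scan each position: s[4]='i'
Matches found at indices: 4
Total: 1


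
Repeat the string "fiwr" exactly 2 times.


Input string: 'fiwr'
Operation: repeat 2 times
Concatenation: 'fiwr' + 'fiwr'
Result: fiwrfiwr


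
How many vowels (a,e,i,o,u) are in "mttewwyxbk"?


Input string: 'mttewwyxbk'
Operation: count vowels (a, e, i, o, u)
Scan: s[0]='m', s[1]='t', s[2]='t', s[3]='e' (vowel), s[4]='w', s[5]='w', s[6]='y', s[7]='x', s[8]='b', s[9]='k'
Vowels found: 1
Result: 1


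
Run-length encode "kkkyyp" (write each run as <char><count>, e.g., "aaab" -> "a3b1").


Input: 'kkkyyp'
Operation: identify consecutive runs
Runs: 'kkk' -> k3, 'yy' -> y2, 'p' -> p1
Encoded: k3y2p1


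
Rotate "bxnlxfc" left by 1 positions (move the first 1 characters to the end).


Input: 'bxnlxfc', shift = 1
Operation: split at index 1 and swap parts
Front part s[0:1] = 'b'
Back part s[1:] = 'xnlxfc'
Rotated = back + front = 'xnlxfc' + 'b'
Result: xnlxfcb


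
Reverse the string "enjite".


Input string: 'enjite'
Operation: reverse character order
Original order: 'e' -> 'n' -> 'j' -> 'i' -> 't' -> 'e'
Reversed order: 'e' -> 't' -> 'i' -> 'j' -> 'n' -> 'e'
Result: etijne


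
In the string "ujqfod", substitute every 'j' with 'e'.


Input string: 'ujqfod'
Operation: replace 'j' with 'e'
Positions of 'j': 1
After replacement: ueqfod


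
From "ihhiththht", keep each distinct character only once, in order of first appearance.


Input: 'ihhiththht'
Operation: keep first occurrence of each character
Scan: s[0]='i' new -> keep; s[1]='h' new -> keep; s[2]='h' seen -> skip; s[3]='i' seen -> skip; s[4]='t' new -> keep; s[5]='h' seen -> skip; s[6]='t' seen -> skip; s[7]='h' seen -> skip; s[8]='h' seen -> skip; s[9]='t' seen -> skip
Result: iht


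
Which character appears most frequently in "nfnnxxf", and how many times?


Input: 'nfnnxxf'
Operation: tally each character
Counts: 'f':2, 'n':3, 'x':2
Maximum: 'n' appears 3 times


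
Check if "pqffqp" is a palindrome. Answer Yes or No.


Input string: 'pqffqp'
Reversed: 'pqffqp'
Compare pairs: s[0]='p' vs s[5]='p' (match), s[1]='q' vs s[4]='q' (match), s[2]='f' vs s[3]='f' (match)
Palindrome: Yes


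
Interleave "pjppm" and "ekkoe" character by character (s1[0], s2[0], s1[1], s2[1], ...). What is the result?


String 1: 'pjppm'
String 2: 'ekkoe'
Operation: alternate characters
Pairs: 'p'+'e', 'j'+'k', 'p'+'k', 'p'+'o', 'm'+'e'
Result: pejkpkpome


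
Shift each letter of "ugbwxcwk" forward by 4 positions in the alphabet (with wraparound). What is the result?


Input: 'ugbwxcwk', shift = 4
Operation: for each letter, (position + 4) mod 26
Mapping: 'u'(20+4=24)->'y', 'g'(6+4=10)->'k', 'b'(1+4=5)->'f', 'w'(22+4=26, 26 mod 26=0)->'a', 'x'(23+4=27, 27 mod 26=1)->'b', 'c'(2+4=6)->'g', 'w'(22+4=26, 26 mod 26=0)->'a', 'k'(10+4=14)->'o'
Result: ykfabgao


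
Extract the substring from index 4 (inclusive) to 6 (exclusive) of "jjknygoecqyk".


Input string: 'jjknygoecqyk'
Operation: slice [4:6]
Extract characters: s[4]='y', s[5]='g'
Result: yg


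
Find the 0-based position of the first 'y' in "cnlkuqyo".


Input string: 'cnlkuqyo'
Target: 'y'
Scanning left to right: s[0]='c', s[1]='n', s[2]='l', s[3]='k', s[4]='u', s[5]='q', s[6]='y'
First match at index: 6


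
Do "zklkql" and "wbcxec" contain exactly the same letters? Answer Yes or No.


String 1: 'zklkql' -> sorted: 'kkllqz'
String 2: 'wbcxec' -> sorted: 'bccewx'
Compare sorted forms: 'kkllqz' != 'bccewx'
Anagram: No


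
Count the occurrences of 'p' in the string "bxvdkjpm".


Input string: 'bxvdkjpm'
Target character: 'p'
Scan each position: s[6]='p'
Matches found at indices: 6
Total: 1


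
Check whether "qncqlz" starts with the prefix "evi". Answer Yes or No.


Input string: 'qncqlz'
Prefix to check: 'evi'
First 3 characters of input: 'qnc'
Match: False
Result: No


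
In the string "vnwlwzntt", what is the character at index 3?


Input string: 'vnwlwzntt'
Operation: get character at index 3
Index mapping: s[0]='v', s[1]='n', s[2]='w', s[3]='l'
Result: 'l'


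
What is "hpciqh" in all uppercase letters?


Input string: 'hpciqh'
Operation: convert each letter to uppercase
Mapping: 'h'->'H', 'p'->'P', 'c'->'C', 'i'->'I', 'q'->'Q', 'h'->'H'
Result: HPCIQH


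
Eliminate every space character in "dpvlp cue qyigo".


Input string: 'dpvlp cue qyigo'
Operation: remove all spaces
Words: 'dpvlp', 'cue', 'qyigo'
Join without spaces: dpvlpcueqyigo


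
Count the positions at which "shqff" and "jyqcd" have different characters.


String 1: 'shqff'
String 2: 'jyqcd'
Compare each position: pos 0: 's'!='j', pos 1: 'h'!='y', pos 2: 'q'=='q', pos 3: 'f'!='c', pos 4: 'f'!='d'
Differing positions: 4
Hamming distance: 4


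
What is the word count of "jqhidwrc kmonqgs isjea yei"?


Input string: 'jqhidwrc kmonqgs isjea yei'
Operation: split by spaces
Words found: 'jqhidwrc', 'kmonqgs', 'isjea', 'yei'
Word count: 4


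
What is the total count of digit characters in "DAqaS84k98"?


Input string: 'DAqaS84k98'
Operation: count digit characters (0-9)
Scan: 'D', 'A', 'q', 'a', 'S', '8'(digit), '4'(digit), 'k', '9'(digit), '8'(digit)
Digits found: 4
Result: 4


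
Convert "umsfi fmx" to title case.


Input string: 'umsfi fmx'
Operation: capitalize first letter of each word
Word transformations: 'umsfi'->'Umsfi', 'fmx'->'Fmx'
Result: Umsfi Fmx


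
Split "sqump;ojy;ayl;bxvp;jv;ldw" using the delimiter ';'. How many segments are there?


Input string: 'sqump;ojy;ayl;bxvp;jv;ldw'
Delimiter: ';'
Split result: 'sqump', 'ojy', 'ayl', 'bxvp', 'jv', 'ldw'
Number of parts: 6


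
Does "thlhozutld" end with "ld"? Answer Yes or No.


Input string: 'thlhozutld'
Suffix to check: 'ld'
Last 2 characters of input: 'ld'
Match: True
Result: Yes


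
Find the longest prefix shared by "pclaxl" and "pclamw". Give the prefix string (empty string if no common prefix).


String 1: 'pclaxl'
String 2: 'pclamw'
Compare position by position:
pos 0: 'p' vs 'p' match
pos 1: 'c' vs 'c' match
pos 2: 'l' vs 'l' match
pos 3: 'a' vs 'a' match
pos 4: 'x' vs 'm' differ -> stop
Longest common prefix: "pcla" (length 4)


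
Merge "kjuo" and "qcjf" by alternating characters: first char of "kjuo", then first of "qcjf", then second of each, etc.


String 1: 'kjuo'
String 2: 'qcjf'
Operation: alternate characters
Pairs: 'k'+'q', 'j'+'c', 'u'+'j', 'o'+'f'
Result: kqjcujof


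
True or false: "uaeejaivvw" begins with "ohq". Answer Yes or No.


Input string: 'uaeejaivvw'
Prefix to check: 'ohq'
First 3 characters of input: 'uae'
Match: False
Result: No


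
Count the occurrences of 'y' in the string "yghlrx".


Input string: 'yghlrx'
Target character: 'y'
Scan each position: s[0]='y'
Matches found at indices: 0
Total: 1


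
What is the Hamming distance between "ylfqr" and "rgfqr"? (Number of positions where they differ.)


String 1: 'ylfqr'
String 2: 'rgfqr'
Compare each position: pos 0: 'y'!='r', pos 1: 'l'!='g', pos 2: 'f'=='f', pos 3: 'q'=='q', pos 4: 'r'=='r'
Differing positions: 2
Hamming distance: 2


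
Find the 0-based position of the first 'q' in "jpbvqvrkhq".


Input string: 'jpbvqvrkhq'
Target: 'q'
Scanning left to right: s[0]='j', s[1]='p', s[2]='b', s[3]='v', s[4]='q'
First match at index: 4


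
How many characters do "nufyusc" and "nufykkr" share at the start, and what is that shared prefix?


String 1: 'nufyusc'
String 2: 'nufykkr'
Compare position by position:
pos 0: 'n' vs 'n' match
pos 1: 'u' vs 'u' match
pos 2: 'f' vs 'f' match
pos 3: 'y' vs 'y' match
pos 4: 'u' vs 'k' differ -> stop
Longest common prefix: "nufy" (length 4)


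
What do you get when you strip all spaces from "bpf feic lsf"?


Input string: 'bpf feic lsf'
Operation: remove all spaces
Words: 'bpf', 'feic', 'lsf'
Join without spaces: bpffeiclsf


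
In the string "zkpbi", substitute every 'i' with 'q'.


Input string: 'zkpbi'
Operation: replace 'i' with 'q'
Positions of 'i': 4
After replacement: zkpbq


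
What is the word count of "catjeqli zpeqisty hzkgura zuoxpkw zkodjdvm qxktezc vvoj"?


Input string: 'catjeqli zpeqisty hzkgura zuoxpkw zkodjdvm qxktezc vvoj'
Operation: split by spaces
Words found: 'catjeqli', 'zpeqisty', 'hzkgura', 'zuoxpkw', 'zkodjdvm', 'qxktezc', 'vvoj'
Word count: 7


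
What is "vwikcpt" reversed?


Input string: 'vwikcpt'
Operation: reverse character order
Original order: 'v' -> 'w' -> 'i' -> 'k' -> 'c' -> 'p' -> 't'
Reversed order: 't' -> 'p' -> 'c' -> 'k' -> 'i' -> 'w' -> 'v'
Result: tpckiwv


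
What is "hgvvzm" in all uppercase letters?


Input string: 'hgvvzm'
Operation: convert each letter to uppercase
Mapping: 'h'->'H', 'g'->'G', 'v'->'V', 'v'->'V', 'z'->'Z', 'm'->'M'
Result: HGVVZM


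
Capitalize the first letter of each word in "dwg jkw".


Input string: 'dwg jkw'
Operation: capitalize first letter of each word
Word transformations: 'dwg'->'Dwg', 'jkw'->'Jkw'
Result: Dwg Jkw


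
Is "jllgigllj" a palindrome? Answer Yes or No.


Input string: 'jllgigllj'
Reversed: 'jllgigllj'
Compare pairs: s[0]='j' vs s[8]='j' (match), s[1]='l' vs s[7]='l' (match), s[2]='l' vs s[6]='l' (match), s[3]='g' vs s[5]='g' (match)
Palindrome: Yes


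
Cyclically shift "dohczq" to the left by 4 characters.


Input: 'dohczq', shift = 4
Operation: split at index 4 and swap parts
Front part s[0:4] = 'dohc'
Back part s[4:] = 'zq'
Rotated = back + front = 'zq' + 'dohc'
Result: zqdohc


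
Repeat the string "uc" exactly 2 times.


Input string: 'uc'
Operation: repeat 2 times
Concatenation: 'uc' + 'uc'
Result: ucuc


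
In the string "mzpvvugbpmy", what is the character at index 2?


Input string: 'mzpvvugbpmy'
Operation: get character at index 2
Index mapping: s[0]='m', s[1]='z', s[2]='p'
Result: 'p'


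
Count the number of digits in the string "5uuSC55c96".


Input string: '5uuSC55c96'
Operation: count digit characters (0-9)
Scan: '5'(digit), 'u', 'u', 'S', 'C', '5'(digit), '5'(digit), 'c', '9'(digit), '6'(digit)
Digits found: 5
Result: 5


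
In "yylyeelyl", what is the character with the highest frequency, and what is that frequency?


Input: 'yylyeelyl'
Operation: tally each character
Counts: 'e':2, 'l':3, 'y':4
Maximum: 'y' appears 4 times


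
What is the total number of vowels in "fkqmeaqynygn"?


Input string: 'fkqmeaqynygn'
Operation: count vowels (a, e, i, o, u)
Scan: s[0]='f', s[1]='k', s[2]='q', s[3]='m', s[4]='e' (vowel), s[5]='a' (vowel), s[6]='q', s[7]='y', s[8]='n', s[9]='y', s[10]='g', s[11]='n'
Vowels found: 2
Result: 2


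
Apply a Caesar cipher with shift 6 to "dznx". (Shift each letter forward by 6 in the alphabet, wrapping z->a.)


Input: 'dznx', shift = 6
Operation: for each letter, (position + 6) mod 26
Mapping: 'd'(3+6=9)->'j', 'z'(25+6=31, 31 mod 26=5)->'f', 'n'(13+6=19)->'t', 'x'(23+6=29, 29 mod 26=3)->'d'
Result: jftd


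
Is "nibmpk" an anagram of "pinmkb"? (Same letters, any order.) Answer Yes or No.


String 1: 'pinmkb' -> sorted: 'bikmnp'
String 2: 'nibmpk' -> sorted: 'bikmnp'
Compare sorted forms: 'bikmnp' == 'bikmnp'
Anagram: Yes


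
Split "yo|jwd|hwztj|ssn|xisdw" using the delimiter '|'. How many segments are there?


Input string: 'yo|jwd|hwztj|ssn|xisdw'
Delimiter: '|'
Split result: 'yo', 'jwd', 'hwztj', 'ssn', 'xisdw'
Number of parts: 5


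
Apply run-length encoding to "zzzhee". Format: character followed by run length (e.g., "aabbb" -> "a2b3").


Input: 'zzzhee'
Operation: identify consecutive runs
Runs: 'zzz' -> z3, 'h' -> h1, 'ee' -> e2
Encoded: z3h1e2


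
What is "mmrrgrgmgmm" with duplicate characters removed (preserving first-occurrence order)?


Input: 'mmrrgrgmgmm'
Operation: keep first occurrence of each character
Scan: s[0]='m' new -> keep; s[1]='m' seen -> skip; s[2]='r' new -> keep; s[3]='r' seen -> skip; s[4]='g' new -> keep; s[5]='r' seen -> skip; s[6]='g' seen -> skip; s[7]='m' seen -> skip; s[8]='g' seen -> skip; s[9]='m' seen -> skip; s[10]='m' seen -> skip
Result: mrg


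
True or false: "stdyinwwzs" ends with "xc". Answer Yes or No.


Input string: 'stdyinwwzs'
Suffix to check: 'xc'
Last 2 characters of input: 'zs'
Match: False
Result: No


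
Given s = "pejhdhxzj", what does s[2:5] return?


Input string: 'pejhdhxzj'
Operation: slice [2:5]
Extract characters: s[2]='j', s[3]='h', s[4]='d'
Result: jhd


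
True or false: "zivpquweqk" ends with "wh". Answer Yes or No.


Input string: 'zivpquweqk'
Suffix to check: 'wh'
Last 2 characters of input: 'qk'
Match: False
Result: No


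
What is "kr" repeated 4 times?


Input string: 'kr'
Operation: repeat 4 times
Concatenation: 'kr' + 'kr' + 'kr' + 'kr'
Result: krkrkrkr


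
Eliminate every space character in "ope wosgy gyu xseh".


Input string: 'ope wosgy gyu xseh'
Operation: remove all spaces
Words: 'ope', 'wosgy', 'gyu', 'xseh'
Join without spaces: opewosgygyuxseh


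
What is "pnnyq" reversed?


Input string: 'pnnyq'
Operation: reverse character order
Original order: 'p' -> 'n' -> 'n' -> 'y' -> 'q'
Reversed order: 'q' -> 'y' -> 'n' -> 'n' -> 'p'
Result: qynnp


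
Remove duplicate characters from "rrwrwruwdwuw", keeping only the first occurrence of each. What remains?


Input: 'rrwrwruwdwuw'
Operation: keep first occurrence of each character
Scan: s[0]='r' new -> keep; s[1]='r' seen -> skip; s[2]='w' new -> keep; s[3]='r' seen -> skip; s[4]='w' seen -> skip; s[5]='r' seen -> skip; s[6]='u' new -> keep; s[7]='w' seen -> skip; s[8]='d' new -> keep; s[9]='w' seen -> skip; s[10]='u' seen -> skip; s[11]='w' seen -> skip
Result: rwud


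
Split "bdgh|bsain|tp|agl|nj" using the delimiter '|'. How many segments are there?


Input string: 'bdgh|bsain|tp|agl|nj'
Delimiter: '|'
Split result: 'bdgh', 'bsain', 'tp', 'agl', 'nj'
Number of parts: 5


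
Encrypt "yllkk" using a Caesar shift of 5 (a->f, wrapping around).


Input: 'yllkk', shift = 5
Operation: for each letter, (position + 5) mod 26
Mapping: 'y'(24+5=29, 29 mod 26=3)->'d', 'l'(11+5=16)->'q', 'l'(11+5=16)->'q', 'k'(10+5=15)->'p', 'k'(10+5=15)->'p'
Result: dqqpp


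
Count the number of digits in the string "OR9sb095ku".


Input string: 'OR9sb095ku'
Operation: count digit characters (0-9)
Scan: 'O', 'R', '9'(digit), 's', 'b', '0'(digit), '9'(digit), '5'(digit), 'k', 'u'
Digits found: 4
Result: 4


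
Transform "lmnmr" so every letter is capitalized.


Input string: 'lmnmr'
Operation: convert each letter to uppercase
Mapping: 'l'->'L', 'm'->'M', 'n'->'N', 'm'->'M', 'r'->'R'
Result: LMNMR


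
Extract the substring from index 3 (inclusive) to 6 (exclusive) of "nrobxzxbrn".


Input string: 'nrobxzxbrn'
Operation: slice [3:6]
Extract characters: s[3]='b', s[4]='x', s[5]='z'
Result: bxz


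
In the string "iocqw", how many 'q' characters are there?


Input string: 'iocqw'
Target character: 'q'
Scan each position: s[3]='q'
Matches found at indices: 3
Total: 1


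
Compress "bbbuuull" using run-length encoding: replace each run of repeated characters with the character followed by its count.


Input: 'bbbuuull'
Operation: identify consecutive runs
Runs: 'bbb' -> b3, 'uuu' -> u3, 'll' -> l2
Encoded: b3u3l2


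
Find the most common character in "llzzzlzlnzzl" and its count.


Input: 'llzzzlzlnzzl'
Operation: tally each character
Counts: 'l':5, 'n':1, 'z':6
Maximum: 'z' appears 6 times


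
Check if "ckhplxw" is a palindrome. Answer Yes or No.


Input string: 'ckhplxw'
Reversed: 'wxlphkc'
Compare pairs: s[0]='c' vs s[6]='w' (mismatch), s[1]='k' vs s[5]='x' (mismatch), s[2]='h' vs s[4]='l' (mismatch)
Palindrome: No


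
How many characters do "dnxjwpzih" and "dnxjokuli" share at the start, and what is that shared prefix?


String 1: 'dnxjwpzih'
String 2: 'dnxjokuli'
Compare position by position:
pos 0: 'd' vs 'd' match
pos 1: 'n' vs 'n' match
pos 2: 'x' vs 'x' match
pos 3: 'j' vs 'j' match
pos 4: 'w' vs 'o' differ -> stop
Longest common prefix: "dnxj" (length 4)


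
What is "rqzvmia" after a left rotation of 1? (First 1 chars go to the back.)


Input: 'rqzvmia', shift = 1
Operation: split at index 1 and swap parts
Front part s[0:1] = 'r'
Back part s[1:] = 'qzvmia'
Rotated = back + front = 'qzvmia' + 'r'
Result: qzvmiar


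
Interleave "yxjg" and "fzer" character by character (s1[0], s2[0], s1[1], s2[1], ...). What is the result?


String 1: 'yxjg'
String 2: 'fzer'
Operation: alternate characters
Pairs: 'y'+'f', 'x'+'z', 'j'+'e', 'g'+'r'
Result: yfxzjegr


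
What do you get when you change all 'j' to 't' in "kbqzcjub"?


Input string: 'kbqzcjub'
Operation: replace 'j' with 't'
Positions of 'j': 5
After replacement: kbqzctub


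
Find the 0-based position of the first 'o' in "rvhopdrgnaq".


Input string: 'rvhopdrgnaq'
Target: 'o'
Scanning left to right: s[0]='r', s[1]='v', s[2]='h', s[3]='o'
First match at index: 3


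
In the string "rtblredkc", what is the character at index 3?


Input string: 'rtblredkc'
Operation: get character at index 3
Index mapping: s[0]='r', s[1]='t', s[2]='b', s[3]='l'
Result: 'l'


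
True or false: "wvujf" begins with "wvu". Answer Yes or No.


Input string: 'wvujf'
Prefix to check: 'wvu'
First 3 characters of input: 'wvu'
Match: True
Result: Yes


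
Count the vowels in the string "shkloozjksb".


Input string: 'shkloozjksb'
Operation: count vowels (a, e, i, o, u)
Scan: s[0]='s', s[1]='h', s[2]='k', s[3]='l', s[4]='o' (vowel), s[5]='o' (vowel), s[6]='z', s[7]='j', s[8]='k', s[9]='s', s[10]='b'
Vowels found: 2
Result: 2


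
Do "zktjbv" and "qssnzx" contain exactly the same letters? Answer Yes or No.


String 1: 'zktjbv' -> sorted: 'bjktvz'
String 2: 'qssnzx' -> sorted: 'nqssxz'
Compare sorted forms: 'bjktvz' != 'nqssxz'
Anagram: No


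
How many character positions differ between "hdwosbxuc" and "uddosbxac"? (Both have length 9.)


String 1: 'hdwosbxuc'
String 2: 'uddosbxac'
Compare each position: pos 0: 'h'!='u', pos 1: 'd'=='d', pos 2: 'w'!='d', pos 3: 'o'=='o', pos 4: 's'=='s', pos 5: 'b'=='b', pos 6: 'x'=='x', pos 7: 'u'!='a', pos 8: 'c'=='c'
Differing positions: 3
Hamming distance: 3


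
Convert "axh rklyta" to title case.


Input string: 'axh rklyta'
Operation: capitalize first letter of each word
Word transformations: 'axh'->'Axh', 'rklyta'->'Rklyta'
Result: Axh Rklyta


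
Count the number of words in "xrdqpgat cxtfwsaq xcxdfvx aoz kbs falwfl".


Input string: 'xrdqpgat cxtfwsaq xcxdfvx aoz kbs falwfl'
Operation: split by spaces
Words found: 'xrdqpgat', 'cxtfwsaq', 'xcxdfvx', 'aoz', 'kbs', 'falwfl'
Word count: 6


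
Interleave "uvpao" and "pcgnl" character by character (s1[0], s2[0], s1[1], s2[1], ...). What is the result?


String 1: 'uvpao'
String 2: 'pcgnl'
Operation: alternate characters
Pairs: 'u'+'p', 'v'+'c', 'p'+'g', 'a'+'n', 'o'+'l'
Result: upvcpganol


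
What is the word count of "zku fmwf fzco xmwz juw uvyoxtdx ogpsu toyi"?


Input string: 'zku fmwf fzco xmwz juw uvyoxtdx ogpsu toyi'
Operation: split by spaces
Words found: 'zku', 'fmwf', 'fzco', 'xmwz', 'juw', 'uvyoxtdx', 'ogpsu', 'toyi'
Word count: 8


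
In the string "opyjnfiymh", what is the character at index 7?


Input string: 'opyjnfiymh'
Operation: get character at index 7
Index mapping: s[0]='o', s[1]='p', s[2]='y', s[3]='j', s[4]='n', s[5]='f', s[6]='i', s[7]='y'
Result: 'y'


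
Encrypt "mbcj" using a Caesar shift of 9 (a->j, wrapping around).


Input: 'mbcj', shift = 9
Operation: for each letter, (position + 9) mod 26
Mapping: 'm'(12+9=21)->'v', 'b'(1+9=10)->'k', 'c'(2+9=11)->'l', 'j'(9+9=18)->'s'
Result: vkls


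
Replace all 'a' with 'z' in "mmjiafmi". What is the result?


Input string: 'mmjiafmi'
Operation: replace 'a' with 'z'
Positions of 'a': 4
After replacement: mmjizfmi


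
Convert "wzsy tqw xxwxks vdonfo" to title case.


Input string: 'wzsy tqw xxwxks vdonfo'
Operation: capitalize first letter of each word
Word transformations: 'wzsy'->'Wzsy', 'tqw'->'Tqw', 'xxwxks'->'Xxwxks', 'vdonfo'->'Vdonfo'
Result: Wzsy Tqw Xxwxks Vdonfo


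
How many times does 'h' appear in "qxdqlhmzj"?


Input string: 'qxdqlhmzj'
Target character: 'h'
Scan each position: s[5]='h'
Matches found at indices: 5
Total: 1


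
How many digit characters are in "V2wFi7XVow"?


Input string: 'V2wFi7XVow'
Operation: count digit characters (0-9)
Scan: 'V', '2'(digit), 'w', 'F', 'i', '7'(digit), 'X', 'V', 'o', 'w'
Digits found: 2
Result: 2


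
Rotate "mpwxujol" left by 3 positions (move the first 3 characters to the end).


Input: 'mpwxujol', shift = 3
Operation: split at index 3 and swap parts
Front part s[0:3] = 'mpw'
Back part s[3:] = 'xujol'
Rotated = back + front = 'xujol' + 'mpw'
Result: xujolmpw


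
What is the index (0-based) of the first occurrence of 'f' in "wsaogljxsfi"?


Input string: 'wsaogljxsfi'
Target: 'f'
Scanning left to right: s[0]='w', s[1]='s', s[2]='a', s[3]='o', s[4]='g', s[5]='l', s[6]='j', s[7]='x', s[8]='s', s[9]='f'
First match at index: 9


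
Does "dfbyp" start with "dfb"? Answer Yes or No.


Input string: 'dfbyp'
Prefix to check: 'dfb'
First 3 characters of input: 'dfb'
Match: True
Result: Yes


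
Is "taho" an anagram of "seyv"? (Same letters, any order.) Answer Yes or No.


String 1: 'seyv' -> sorted: 'esvy'
String 2: 'taho' -> sorted: 'ahot'
Compare sorted forms: 'esvy' != 'ahot'
Anagram: No


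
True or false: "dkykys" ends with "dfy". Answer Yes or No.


Input string: 'dkykys'
Suffix to check: 'dfy'
Last 3 characters of input: 'kys'
Match: False
Result: No


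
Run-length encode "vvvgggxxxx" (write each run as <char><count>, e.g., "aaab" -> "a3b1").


Input: 'vvvgggxxxx'
Operation: identify consecutive runs
Runs: 'vvv' -> v3, 'ggg' -> g3, 'xxxx' -> x4
Encoded: v3g3x4


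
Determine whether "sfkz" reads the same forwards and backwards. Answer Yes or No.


Input string: 'sfkz'
Reversed: 'zkfs'
Compare pairs: s[0]='s' vs s[3]='z' (mismatch), s[1]='f' vs s[2]='k' (mismatch)
Palindrome: No


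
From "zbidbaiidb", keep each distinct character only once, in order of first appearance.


Input: 'zbidbaiidb'
Operation: keep first occurrence of each character
Scan: s[0]='z' new -> keep; s[1]='b' new -> keep; s[2]='i' new -> keep; s[3]='d' new -> keep; s[4]='b' seen -> skip; s[5]='a' new -> keep; s[6]='i' seen -> skip; s[7]='i' seen -> skip; s[8]='d' seen -> skip; s[9]='b' seen -> skip
Result: zbida


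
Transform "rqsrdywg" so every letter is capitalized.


Input string: 'rqsrdywg'
Operation: convert each letter to uppercase
Mapping: 'r'->'R', 'q'->'Q', 's'->'S', 'r'->'R', 'd'->'D', 'y'->'Y', 'w'->'W', 'g'->'G'
Result: RQSRDYWG


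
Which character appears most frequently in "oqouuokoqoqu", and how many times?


Input: 'oqouuokoqoqu'
Operation: tally each character
Counts: 'k':1, 'o':5, 'q':3, 'u':3
Maximum: 'o' appears 5 times


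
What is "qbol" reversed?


Input string: 'qbol'
Operation: reverse character order
Original order: 'q' -> 'b' -> 'o' -> 'l'
Reversed order: 'l' -> 'o' -> 'b' -> 'q'
Result: lobq


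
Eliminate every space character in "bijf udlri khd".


Input string: 'bijf udlri khd'
Operation: remove all spaces
Words: 'bijf', 'udlri', 'khd'
Join without spaces: bijfudlrikhd


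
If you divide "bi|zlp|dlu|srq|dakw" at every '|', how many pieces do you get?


Input string: 'bi|zlp|dlu|srq|dakw'
Delimiter: '|'
Split result: 'bi', 'zlp', 'dlu', 'srq', 'dakw'
Number of parts: 5


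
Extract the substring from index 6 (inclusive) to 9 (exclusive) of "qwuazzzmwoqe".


Input string: 'qwuazzzmwoqe'
Operation: slice [6:9]
Extract characters: s[6]='z', s[7]='m', s[8]='w'
Result: zmw


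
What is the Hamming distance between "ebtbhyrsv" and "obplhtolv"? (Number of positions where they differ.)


String 1: 'ebtbhyrsv'
String 2: 'obplhtolv'
Compare each position: pos 0: 'e'!='o', pos 1: 'b'=='b', pos 2: 't'!='p', pos 3: 'b'!='l', pos 4: 'h'=='h', pos 5: 'y'!='t', pos 6: 'r'!='o', pos 7: 's'!='l', pos 8: 'v'=='v'
Differing positions: 6
Hamming distance: 6


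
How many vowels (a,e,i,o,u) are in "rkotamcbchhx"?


Input string: 'rkotamcbchhx'
Operation: count vowels (a, e, i, o, u)
Scan: s[0]='r', s[1]='k', s[2]='o' (vowel), s[3]='t', s[4]='a' (vowel), s[5]='m', s[6]='c', s[7]='b', s[8]='c', s[9]='h', s[10]='h', s[11]='x'
Vowels found: 2
Result: 2


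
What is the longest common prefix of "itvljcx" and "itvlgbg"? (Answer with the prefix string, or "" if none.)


String 1: 'itvljcx'
String 2: 'itvlgbg'
Compare position by position:
pos 0: 'i' vs 'i' match
pos 1: 't' vs 't' match
pos 2: 'v' vs 'v' match
pos 3: 'l' vs 'l' match
pos 4: 'j' vs 'g' differ -> stop
Longest common prefix: "itvl" (length 4)


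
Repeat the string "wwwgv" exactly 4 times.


Input string: 'wwwgv'
Operation: repeat 4 times
Concatenation: 'wwwgv' + 'wwwgv' + 'wwwgv' + 'wwwgv'
Result: wwwgvwwwgvwwwgvwwwgv


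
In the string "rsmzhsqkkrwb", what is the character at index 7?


Input string: 'rsmzhsqkkrwb'
Operation: get character at index 7
Index mapping: s[0]='r', s[1]='s', s[2]='m', s[3]='z', s[4]='h', s[5]='s', s[6]='q', s[7]='k'
Result: 'k'


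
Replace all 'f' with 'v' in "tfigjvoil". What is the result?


Input string: 'tfigjvoil'
Operation: replace 'f' with 'v'
Positions of 'f': 1
After replacement: tvigjvoil


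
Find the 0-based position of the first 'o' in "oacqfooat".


Input string: 'oacqfooat'
Target: 'o'
Scanning left to right: s[0]='o'
First match at index: 0


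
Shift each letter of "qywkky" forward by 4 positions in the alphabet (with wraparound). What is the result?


Input: 'qywkky', shift = 4
Operation: for each letter, (position + 4) mod 26
Mapping: 'q'(16+4=20)->'u', 'y'(24+4=28, 28 mod 26=2)->'c', 'w'(22+4=26, 26 mod 26=0)->'a', 'k'(10+4=14)->'o', 'k'(10+4=14)->'o', 'y'(24+4=28, 28 mod 26=2)->'c'
Result: ucaooc


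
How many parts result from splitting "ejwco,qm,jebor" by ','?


Input string: 'ejwco,qm,jebor'
Delimiter: ','
Split result: 'ejwco', 'qm', 'jebor'
Number of parts: 3


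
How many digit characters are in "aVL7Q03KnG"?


Input string: 'aVL7Q03KnG'
Operation: count digit characters (0-9)
Scan: 'a', 'V', 'L', '7'(digit), 'Q', '0'(digit), '3'(digit), 'K', 'n', 'G'
Digits found: 3
Result: 3


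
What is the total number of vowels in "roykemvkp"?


Input string: 'roykemvkp'
Operation: count vowels (a, e, i, o, u)
Scan: s[0]='r', s[1]='o' (vowel), s[2]='y', s[3]='k', s[4]='e' (vowel), s[5]='m', s[6]='v', s[7]='k', s[8]='p'
Vowels found: 2
Result: 2


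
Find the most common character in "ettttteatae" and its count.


Input: 'ettttteatae'
Operation: tally each character
Counts: 'a':2, 'e':3, 't':6
Maximum: 't' appears 6 times


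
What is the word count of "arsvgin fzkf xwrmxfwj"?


Input string: 'arsvgin fzkf xwrmxfwj'
Operation: split by spaces
Words found: 'arsvgin', 'fzkf', 'xwrmxfwj'
Word count: 3


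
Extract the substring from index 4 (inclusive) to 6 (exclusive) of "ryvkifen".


Input string: 'ryvkifen'
Operation: slice [4:6]
Extract characters: s[4]='i', s[5]='f'
Result: if


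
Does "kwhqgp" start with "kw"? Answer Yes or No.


Input string: 'kwhqgp'
Prefix to check: 'kw'
First 2 characters of input: 'kw'
Match: True
Result: Yes


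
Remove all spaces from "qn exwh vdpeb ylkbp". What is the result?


Input string: 'qn exwh vdpeb ylkbp'
Operation: remove all spaces
Words: 'qn', 'exwh', 'vdpeb', 'ylkbp'
Join without spaces: qnexwhvdpebylkbp


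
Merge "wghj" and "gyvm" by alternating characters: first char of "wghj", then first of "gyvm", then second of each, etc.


String 1: 'wghj'
String 2: 'gyvm'
Operation: alternate characters
Pairs: 'w'+'g', 'g'+'y', 'h'+'v', 'j'+'m'
Result: wggyhvjm


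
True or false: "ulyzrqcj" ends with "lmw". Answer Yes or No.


Input string: 'ulyzrqcj'
Suffix to check: 'lmw'
Last 3 characters of input: 'qcj'
Match: False
Result: No


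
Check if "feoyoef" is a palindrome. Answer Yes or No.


Input string: 'feoyoef'
Reversed: 'feoyoef'
Compare pairs: s[0]='f' vs s[6]='f' (match), s[1]='e' vs s[5]='e' (match), s[2]='o' vs s[4]='o' (match)
Palindrome: Yes


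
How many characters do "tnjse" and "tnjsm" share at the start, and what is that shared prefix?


String 1: 'tnjse'
String 2: 'tnjsm'
Compare position by position:
pos 0: 't' vs 't' match
pos 1: 'n' vs 'n' match
pos 2: 'j' vs 'j' match
pos 3: 's' vs 's' match
pos 4: 'e' vs 'm' differ -> stop
Longest common prefix: "tnjs" (length 4)


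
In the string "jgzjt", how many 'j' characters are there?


Input string: 'jgzjt'
Target character: 'j'
Scan each position: s[0]='j', s[3]='j'
Matches found at indices: 0, 3
Total: 2


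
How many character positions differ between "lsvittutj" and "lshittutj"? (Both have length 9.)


String 1: 'lsvittutj'
String 2: 'lshittutj'
Compare each position: pos 0: 'l'=='l', pos 1: 's'=='s', pos 2: 'v'!='h', pos 3: 'i'=='i', pos 4: 't'=='t', pos 5: 't'=='t', pos 6: 'u'=='u', pos 7: 't'=='t', pos 8: 'j'=='j'
Differing positions: 1
Hamming distance: 1


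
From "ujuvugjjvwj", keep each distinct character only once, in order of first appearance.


Input: 'ujuvugjjvwj'
Operation: keep first occurrence of each character
Scan: s[0]='u' new -> keep; s[1]='j' new -> keep; s[2]='u' seen -> skip; s[3]='v' new -> keep; s[4]='u' seen -> skip; s[5]='g' new -> keep; s[6]='j' seen -> skip; s[7]='j' seen -> skip; s[8]='v' seen -> skip; s[9]='w' new -> keep; s[10]='j' seen -> skip
Result: ujvgw


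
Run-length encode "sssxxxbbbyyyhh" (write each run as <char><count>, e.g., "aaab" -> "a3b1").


Input: 'sssxxxbbbyyyhh'
Operation: identify consecutive runs
Runs: 'sss' -> s3, 'xxx' -> x3, 'bbb' -> b3, 'yyy' -> y3, 'hh' -> h2
Encoded: s3x3b3y3h2


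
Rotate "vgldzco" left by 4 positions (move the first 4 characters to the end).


Input: 'vgldzco', shift = 4
Operation: split at index 4 and swap parts
Front part s[0:4] = 'vgld'
Back part s[4:] = 'zco'
Rotated = back + front = 'zco' + 'vgld'
Result: zcovgld


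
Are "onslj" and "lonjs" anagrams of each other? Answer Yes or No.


String 1: 'onslj' -> sorted: 'jlnos'
String 2: 'lonjs' -> sorted: 'jlnos'
Compare sorted forms: 'jlnos' == 'jlnos'
Anagram: Yes


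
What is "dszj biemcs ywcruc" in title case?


Input string: 'dszj biemcs ywcruc'
Operation: capitalize first letter of each word
Word transformations: 'dszj'->'Dszj', 'biemcs'->'Biemcs', 'ywcruc'->'Ywcruc'
Result: Dszj Biemcs Ywcruc


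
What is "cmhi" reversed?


Input string: 'cmhi'
Operation: reverse character order
Original order: 'c' -> 'm' -> 'h' -> 'i'
Reversed order: 'i' -> 'h' -> 'm' -> 'c'
Result: ihmc


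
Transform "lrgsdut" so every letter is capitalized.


Input string: 'lrgsdut'
Operation: convert each letter to uppercase
Mapping: 'l'->'L', 'r'->'R', 'g'->'G', 's'->'S', 'd'->'D', 'u'->'U', 't'->'T'
Result: LRGSDUT


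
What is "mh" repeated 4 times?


Input string: 'mh'
Operation: repeat 4 times
Concatenation: 'mh' + 'mh' + 'mh' + 'mh'
Result: mhmhmhmh


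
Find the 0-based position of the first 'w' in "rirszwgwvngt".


Input string: 'rirszwgwvngt'
Target: 'w'
Scanning left to right: s[0]='r', s[1]='i', s[2]='r', s[3]='s', s[4]='z', s[5]='w'
First match at index: 5


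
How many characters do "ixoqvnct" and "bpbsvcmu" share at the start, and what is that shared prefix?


String 1: 'ixoqvnct'
String 2: 'bpbsvcmu'
Compare position by position:
pos 0: 'i' vs 'b' differ -> stop
Longest common prefix: "" (length 0)


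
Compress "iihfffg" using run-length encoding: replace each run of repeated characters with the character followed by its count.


Input: 'iihfffg'
Operation: identify consecutive runs
Runs: 'ii' -> i2, 'h' -> h1, 'fff' -> f3, 'g' -> g1
Encoded: i2h1f3g1


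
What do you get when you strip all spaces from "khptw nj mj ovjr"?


Input string: 'khptw nj mj ovjr'
Operation: remove all spaces
Words: 'khptw', 'nj', 'mj', 'ovjr'
Join without spaces: khptwnjmjovjr


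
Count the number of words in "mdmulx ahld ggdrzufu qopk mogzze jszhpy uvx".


Input string: 'mdmulx ahld ggdrzufu qopk mogzze jszhpy uvx'
Operation: split by spaces
Words found: 'mdmulx', 'ahld', 'ggdrzufu', 'qopk', 'mogzze', 'jszhpy', 'uvx'
Word count: 7


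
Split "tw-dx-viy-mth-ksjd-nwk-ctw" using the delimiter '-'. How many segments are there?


Input string: 'tw-dx-viy-mth-ksjd-nwk-ctw'
Delimiter: '-'
Split result: 'tw', 'dx', 'viy', 'mth', 'ksjd', 'nwk', 'ctw'
Number of parts: 7


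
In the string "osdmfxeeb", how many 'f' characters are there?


Input string: 'osdmfxeeb'
Target character: 'f'
Scan each position: s[4]='f'
Matches found at indices: 4
Total: 1


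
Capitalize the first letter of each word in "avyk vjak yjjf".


Input string: 'avyk vjak yjjf'
Operation: capitalize first letter of each word
Word transformations: 'avyk'->'Avyk', 'vjak'->'Vjak', 'yjjf'->'Yjjf'
Result: Avyk Vjak Yjjf


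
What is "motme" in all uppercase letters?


Input string: 'motme'
Operation: convert each letter to uppercase
Mapping: 'm'->'M', 'o'->'O', 't'->'T', 'm'->'M', 'e'->'E'
Result: MOTME


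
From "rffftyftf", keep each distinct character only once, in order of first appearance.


Input: 'rffftyftf'
Operation: keep first occurrence of each character
Scan: s[0]='r' new -> keep; s[1]='f' new -> keep; s[2]='f' seen -> skip; s[3]='f' seen -> skip; s[4]='t' new -> keep; s[5]='y' new -> keep; s[6]='f' seen -> skip; s[7]='t' seen -> skip; s[8]='f' seen -> skip
Result: rfty
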